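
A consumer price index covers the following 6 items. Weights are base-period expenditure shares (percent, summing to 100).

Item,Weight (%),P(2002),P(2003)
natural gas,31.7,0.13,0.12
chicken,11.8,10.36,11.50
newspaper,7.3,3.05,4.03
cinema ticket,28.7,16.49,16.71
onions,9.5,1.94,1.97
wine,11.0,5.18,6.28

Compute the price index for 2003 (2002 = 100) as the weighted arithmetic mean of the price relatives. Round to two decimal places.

104.07

natural gas: 31.7 × (0.12/0.13) = 31.7 × 0.923077 = 29.2615
chicken: 11.8 × (11.50/10.36) = 11.8 × 1.110039 = 13.0985
newspaper: 7.3 × (4.03/3.05) = 7.3 × 1.321311 = 9.6456
cinema ticket: 28.7 × (16.71/16.49) = 28.7 × 1.013341 = 29.0829
onions: 9.5 × (1.97/1.94) = 9.5 × 1.015464 = 9.6469
wine: 11.0 × (6.28/5.18) = 11.0 × 1.212355 = 13.3359
Index = Σ wᵢ·(p₁ᵢ/p₀ᵢ) = 29.2615 + 13.0985 + 9.6456 + 29.0829 + 9.6469 + 13.3359 = 104.0713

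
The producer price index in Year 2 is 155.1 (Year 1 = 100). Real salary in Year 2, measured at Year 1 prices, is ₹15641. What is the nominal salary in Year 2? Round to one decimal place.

Nominal = Real × (Index/100) = 15641 × (155.1/100)
        = 15641 × 1.551 = 24259.1910

24259.2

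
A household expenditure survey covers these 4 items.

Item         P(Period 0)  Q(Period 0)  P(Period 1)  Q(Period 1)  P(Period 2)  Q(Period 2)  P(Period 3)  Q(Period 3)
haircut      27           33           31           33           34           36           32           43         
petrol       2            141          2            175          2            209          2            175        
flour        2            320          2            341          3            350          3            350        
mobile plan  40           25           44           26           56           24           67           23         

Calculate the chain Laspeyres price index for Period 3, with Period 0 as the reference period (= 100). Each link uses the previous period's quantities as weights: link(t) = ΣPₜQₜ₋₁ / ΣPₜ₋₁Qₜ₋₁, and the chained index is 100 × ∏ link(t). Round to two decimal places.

Link Period 0→Period 1:
ΣP(Period 1)Q(Period 0) = 31×33 + 2×141 + 2×320 + 44×25 = 1023 + 282 + 640 + 1100 = 3045
ΣP(Period 0)Q(Period 0) = 27×33 + 2×141 + 2×320 + 40×25 = 891 + 282 + 640 + 1000 = 2813
link = 3045/2813 = 1.082474
Link Period 1→Period 2:
ΣP(Period 2)Q(Period 1) = 34×33 + 2×175 + 3×341 + 56×26 = 1122 + 350 + 1023 + 1456 = 3951
ΣP(Period 1)Q(Period 1) = 31×33 + 2×175 + 2×341 + 44×26 = 1023 + 350 + 682 + 1144 = 3199
link = 3951/3199 = 1.235073
Link Period 2→Period 3:
ΣP(Period 3)Q(Period 2) = 32×36 + 2×209 + 3×350 + 67×24 = 1152 + 418 + 1050 + 1608 = 4228
ΣP(Period 2)Q(Period 2) = 34×36 + 2×209 + 3×350 + 56×24 = 1224 + 418 + 1050 + 1344 = 4036
link = 4228/4036 = 1.047572
Chained index = 100 × 1.082474 × 1.235073 × 1.047572 = 140.0536

140.05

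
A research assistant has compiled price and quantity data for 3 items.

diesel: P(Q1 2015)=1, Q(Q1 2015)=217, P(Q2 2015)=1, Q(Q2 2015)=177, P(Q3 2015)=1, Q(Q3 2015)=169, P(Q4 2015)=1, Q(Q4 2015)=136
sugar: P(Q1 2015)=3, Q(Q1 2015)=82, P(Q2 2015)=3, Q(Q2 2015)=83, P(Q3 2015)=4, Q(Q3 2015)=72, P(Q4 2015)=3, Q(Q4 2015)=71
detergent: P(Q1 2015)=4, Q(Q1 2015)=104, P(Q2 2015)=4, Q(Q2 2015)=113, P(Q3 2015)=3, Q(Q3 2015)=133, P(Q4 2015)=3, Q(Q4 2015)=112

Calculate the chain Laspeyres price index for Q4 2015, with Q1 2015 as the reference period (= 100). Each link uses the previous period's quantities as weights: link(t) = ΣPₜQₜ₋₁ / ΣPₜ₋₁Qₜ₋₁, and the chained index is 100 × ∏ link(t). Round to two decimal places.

Link Q1 2015→Q2 2015:
ΣP(Q2 2015)Q(Q1 2015) = 1×217 + 3×82 + 4×104 = 217 + 246 + 416 = 879
ΣP(Q1 2015)Q(Q1 2015) = 1×217 + 3×82 + 4×104 = 217 + 246 + 416 = 879
link = 879/879 = 1.000000
Link Q2 2015→Q3 2015:
ΣP(Q3 2015)Q(Q2 2015) = 1×177 + 4×83 + 3×113 = 177 + 332 + 339 = 848
ΣP(Q2 2015)Q(Q2 2015) = 1×177 + 3×83 + 4×113 = 177 + 249 + 452 = 878
link = 848/878 = 0.965831
Link Q3 2015→Q4 2015:
ΣP(Q4 2015)Q(Q3 2015) = 1×169 + 3×72 + 3×133 = 169 + 216 + 399 = 784
ΣP(Q3 2015)Q(Q3 2015) = 1×169 + 4×72 + 3×133 = 169 + 288 + 399 = 856
link = 784/856 = 0.915888
Chained index = 100 × 1.000000 × 0.965831 × 0.915888 = 88.4593

88.46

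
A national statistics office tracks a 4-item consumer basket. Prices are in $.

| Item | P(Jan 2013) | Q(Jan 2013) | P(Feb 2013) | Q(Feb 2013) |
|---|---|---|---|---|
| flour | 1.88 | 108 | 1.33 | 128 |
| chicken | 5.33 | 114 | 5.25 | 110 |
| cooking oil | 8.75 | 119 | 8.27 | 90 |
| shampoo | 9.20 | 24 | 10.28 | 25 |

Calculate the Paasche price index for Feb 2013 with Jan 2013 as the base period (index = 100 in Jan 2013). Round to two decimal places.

94.83

Paasche price index uses current-period quantities as weights.
ΣP(Feb 2013)·Q(Feb 2013) = 1.33×128 + 5.25×110 + 8.27×90 + 10.28×25 = 170.24 + 577.5 + 744.3 + 257 = 1749.04
ΣP(Jan 2013)·Q(Feb 2013) = 1.88×128 + 5.33×110 + 8.75×90 + 9.20×25 = 240.64 + 586.3 + 787.5 + 230 = 1844.44
Index = 1749.04 / 1844.44 × 100 = 94.8277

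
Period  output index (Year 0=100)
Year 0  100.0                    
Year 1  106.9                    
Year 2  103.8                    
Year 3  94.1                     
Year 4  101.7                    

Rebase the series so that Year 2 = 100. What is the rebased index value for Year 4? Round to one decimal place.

98.0

Rebased(Year 4) = 101.7 / 103.8 × 100 = 97.9769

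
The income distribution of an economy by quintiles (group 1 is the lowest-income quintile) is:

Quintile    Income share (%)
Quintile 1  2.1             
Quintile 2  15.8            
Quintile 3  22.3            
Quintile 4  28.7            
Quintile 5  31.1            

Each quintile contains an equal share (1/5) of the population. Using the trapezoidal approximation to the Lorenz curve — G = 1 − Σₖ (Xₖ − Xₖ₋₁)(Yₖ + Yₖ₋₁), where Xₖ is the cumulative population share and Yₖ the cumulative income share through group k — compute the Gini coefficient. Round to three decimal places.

0.284

Cumulative income shares Yₖ: 0.0210, 0.1790, 0.4020, 0.6890, 1.0000
Σ (Xₖ−Xₖ₋₁)(Yₖ+Yₖ₋₁) = (1/5)(0.0210+0.0000) + (1/5)(0.1790+0.0210) + (1/5)(0.4020+0.1790) + (1/5)(0.6890+0.4020) + (1/5)(1.0000+0.6890)
  = 0.0042 + 0.0400 + 0.1162 + 0.2182 + 0.3378 = 0.7164
G = 1 − 0.7164 = 0.2836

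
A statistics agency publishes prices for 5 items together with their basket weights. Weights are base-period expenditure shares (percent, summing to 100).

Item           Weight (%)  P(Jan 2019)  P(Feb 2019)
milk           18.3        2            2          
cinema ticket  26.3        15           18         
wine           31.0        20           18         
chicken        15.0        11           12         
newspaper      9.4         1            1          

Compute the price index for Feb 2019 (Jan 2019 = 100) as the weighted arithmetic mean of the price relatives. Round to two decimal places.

103.52

milk: 18.3 × (2/2) = 18.3 × 1.000000 = 18.3000
cinema ticket: 26.3 × (18/15) = 26.3 × 1.200000 = 31.5600
wine: 31.0 × (18/20) = 31.0 × 0.900000 = 27.9000
chicken: 15.0 × (12/11) = 15.0 × 1.090909 = 16.3636
newspaper: 9.4 × (1/1) = 9.4 × 1.000000 = 9.4000
Index = Σ wᵢ·(p₁ᵢ/p₀ᵢ) = 18.3000 + 31.5600 + 27.9000 + 16.3636 + 9.4000 = 103.5236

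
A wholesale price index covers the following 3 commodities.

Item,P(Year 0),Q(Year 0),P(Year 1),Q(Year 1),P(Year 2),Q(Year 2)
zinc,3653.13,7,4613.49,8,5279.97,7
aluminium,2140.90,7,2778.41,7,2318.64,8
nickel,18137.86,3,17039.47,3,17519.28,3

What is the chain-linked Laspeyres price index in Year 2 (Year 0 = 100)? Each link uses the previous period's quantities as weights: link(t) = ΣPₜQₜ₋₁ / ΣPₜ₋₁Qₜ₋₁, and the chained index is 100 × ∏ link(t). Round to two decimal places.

111.89

Link Year 0→Year 1:
ΣP(Year 1)Q(Year 0) = 4613.49×7 + 2778.41×7 + 17039.47×3 = 32294.43 + 19448.87 + 51118.41 = 102861.71
ΣP(Year 0)Q(Year 0) = 3653.13×7 + 2140.90×7 + 18137.86×3 = 25571.91 + 14986.3 + 54413.58 = 94971.79
link = 102861.71/94971.79 = 1.083076
Link Year 1→Year 2:
ΣP(Year 2)Q(Year 1) = 5279.97×8 + 2318.64×7 + 17519.28×3 = 42239.76 + 16230.48 + 52557.84 = 111028.08
ΣP(Year 1)Q(Year 1) = 4613.49×8 + 2778.41×7 + 17039.47×3 = 36907.92 + 19448.87 + 51118.41 = 107475.2
link = 111028.08/107475.2 = 1.033058
Chained index = 100 × 1.083076 × 1.033058 = 111.8880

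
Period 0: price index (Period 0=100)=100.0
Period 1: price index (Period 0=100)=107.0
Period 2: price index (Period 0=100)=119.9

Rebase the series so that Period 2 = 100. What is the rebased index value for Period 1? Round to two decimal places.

89.24

Rebased(Period 1) = 107.0 / 119.9 × 100 = 89.2410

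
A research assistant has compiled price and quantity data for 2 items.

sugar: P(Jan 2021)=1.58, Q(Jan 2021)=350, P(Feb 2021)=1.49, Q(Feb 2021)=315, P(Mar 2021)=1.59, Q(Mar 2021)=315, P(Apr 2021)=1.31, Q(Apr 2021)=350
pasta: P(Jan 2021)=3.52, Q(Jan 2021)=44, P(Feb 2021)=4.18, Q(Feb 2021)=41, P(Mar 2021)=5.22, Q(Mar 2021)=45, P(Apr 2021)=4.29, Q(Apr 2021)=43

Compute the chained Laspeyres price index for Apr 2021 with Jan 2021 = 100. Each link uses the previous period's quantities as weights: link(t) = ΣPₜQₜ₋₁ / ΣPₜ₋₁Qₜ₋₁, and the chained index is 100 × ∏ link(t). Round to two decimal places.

Link Jan 2021→Feb 2021:
ΣP(Feb 2021)Q(Jan 2021) = 1.49×350 + 4.18×44 = 521.5 + 183.92 = 705.42
ΣP(Jan 2021)Q(Jan 2021) = 1.58×350 + 3.52×44 = 553 + 154.88 = 707.88
link = 705.42/707.88 = 0.996525
Link Feb 2021→Mar 2021:
ΣP(Mar 2021)Q(Feb 2021) = 1.59×315 + 5.22×41 = 500.85 + 214.02 = 714.87
ΣP(Feb 2021)Q(Feb 2021) = 1.49×315 + 4.18×41 = 469.35 + 171.38 = 640.73
link = 714.87/640.73 = 1.115712
Link Mar 2021→Apr 2021:
ΣP(Apr 2021)Q(Mar 2021) = 1.31×315 + 4.29×45 = 412.65 + 193.05 = 605.7
ΣP(Mar 2021)Q(Mar 2021) = 1.59×315 + 5.22×45 = 500.85 + 234.9 = 735.75
link = 605.7/735.75 = 0.823242
Chained index = 100 × 0.996525 × 1.115712 × 0.823242 = 91.5308

91.53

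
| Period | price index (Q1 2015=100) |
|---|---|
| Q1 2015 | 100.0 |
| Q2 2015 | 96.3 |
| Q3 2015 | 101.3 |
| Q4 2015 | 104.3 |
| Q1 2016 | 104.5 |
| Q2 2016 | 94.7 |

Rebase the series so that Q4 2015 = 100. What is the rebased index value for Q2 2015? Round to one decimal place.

Rebased(Q2 2015) = 96.3 / 104.3 × 100 = 92.3298

92.3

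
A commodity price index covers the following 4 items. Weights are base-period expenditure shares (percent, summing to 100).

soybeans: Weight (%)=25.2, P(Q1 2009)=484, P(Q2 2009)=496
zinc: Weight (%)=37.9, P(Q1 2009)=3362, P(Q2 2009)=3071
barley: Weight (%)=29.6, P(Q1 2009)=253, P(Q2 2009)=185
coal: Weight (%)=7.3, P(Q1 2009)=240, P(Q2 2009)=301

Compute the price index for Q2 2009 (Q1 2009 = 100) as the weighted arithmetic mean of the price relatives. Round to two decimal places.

91.24

soybeans: 25.2 × (496/484) = 25.2 × 1.024793 = 25.8248
zinc: 37.9 × (3071/3362) = 37.9 × 0.913444 = 34.6195
barley: 29.6 × (185/253) = 29.6 × 0.731225 = 21.6443
coal: 7.3 × (301/240) = 7.3 × 1.254167 = 9.1554
Index = Σ wᵢ·(p₁ᵢ/p₀ᵢ) = 25.8248 + 34.6195 + 21.6443 + 9.1554 = 91.2440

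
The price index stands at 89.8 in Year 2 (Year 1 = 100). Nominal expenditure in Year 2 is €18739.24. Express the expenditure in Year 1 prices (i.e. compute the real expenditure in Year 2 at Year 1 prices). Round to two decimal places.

Real = Nominal ÷ (Index/100) = 18739.24 ÷ (89.8/100)
     = 18739.24 ÷ 0.898 = 20867.7506

20867.75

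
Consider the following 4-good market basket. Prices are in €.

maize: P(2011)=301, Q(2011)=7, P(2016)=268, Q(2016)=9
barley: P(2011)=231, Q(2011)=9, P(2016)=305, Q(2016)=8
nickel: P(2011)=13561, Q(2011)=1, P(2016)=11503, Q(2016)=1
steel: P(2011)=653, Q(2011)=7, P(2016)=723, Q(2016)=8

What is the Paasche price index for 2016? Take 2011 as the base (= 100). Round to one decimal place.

94.8

Paasche price index uses current-period quantities as weights.
ΣP(2016)·Q(2016) = 268×9 + 305×8 + 11503×1 + 723×8 = 2412 + 2440 + 11503 + 5784 = 22139
ΣP(2011)·Q(2016) = 301×9 + 231×8 + 13561×1 + 653×8 = 2709 + 1848 + 13561 + 5224 = 23342
Index = 22139 / 23342 × 100 = 94.8462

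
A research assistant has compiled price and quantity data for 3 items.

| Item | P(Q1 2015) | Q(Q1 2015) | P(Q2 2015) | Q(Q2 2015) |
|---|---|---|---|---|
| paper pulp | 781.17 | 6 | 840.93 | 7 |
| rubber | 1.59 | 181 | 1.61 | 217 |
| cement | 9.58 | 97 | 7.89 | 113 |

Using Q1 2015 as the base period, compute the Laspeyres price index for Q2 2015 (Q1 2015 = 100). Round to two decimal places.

Laspeyres price index uses base-period quantities as weights.
ΣP(Q2 2015)·Q(Q1 2015) = 840.93×6 + 1.61×181 + 7.89×97 = 5045.58 + 291.41 + 765.33 = 6102.32
ΣP(Q1 2015)·Q(Q1 2015) = 781.17×6 + 1.59×181 + 9.58×97 = 4687.02 + 287.79 + 929.26 = 5904.07
Index = 6102.32 / 5904.07 × 100 = 103.3579

103.36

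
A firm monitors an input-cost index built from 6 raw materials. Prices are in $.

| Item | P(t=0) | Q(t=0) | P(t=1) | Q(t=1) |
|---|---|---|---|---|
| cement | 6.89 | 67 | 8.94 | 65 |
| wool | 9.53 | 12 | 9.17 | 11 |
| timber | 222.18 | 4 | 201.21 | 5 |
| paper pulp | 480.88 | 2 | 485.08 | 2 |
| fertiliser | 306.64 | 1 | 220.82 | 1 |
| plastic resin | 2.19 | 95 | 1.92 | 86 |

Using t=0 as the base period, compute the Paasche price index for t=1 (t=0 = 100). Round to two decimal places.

97.56

Paasche price index uses current-period quantities as weights.
ΣP(t=1)·Q(t=1) = 8.94×65 + 9.17×11 + 201.21×5 + 485.08×2 + 220.82×1 + 1.92×86 = 581.1 + 100.87 + 1006.05 + 970.16 + 220.82 + 165.12 = 3044.12
ΣP(t=0)·Q(t=1) = 6.89×65 + 9.53×11 + 222.18×5 + 480.88×2 + 306.64×1 + 2.19×86 = 447.85 + 104.83 + 1110.9 + 961.76 + 306.64 + 188.34 = 3120.32
Index = 3044.12 / 3120.32 × 100 = 97.5579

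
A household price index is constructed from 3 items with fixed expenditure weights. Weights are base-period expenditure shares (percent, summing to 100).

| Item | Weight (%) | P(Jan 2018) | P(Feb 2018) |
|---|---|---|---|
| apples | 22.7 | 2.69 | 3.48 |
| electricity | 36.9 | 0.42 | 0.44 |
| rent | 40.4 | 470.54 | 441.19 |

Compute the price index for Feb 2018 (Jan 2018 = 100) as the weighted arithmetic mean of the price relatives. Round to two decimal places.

apples: 22.7 × (3.48/2.69) = 22.7 × 1.293680 = 29.3665
electricity: 36.9 × (0.44/0.42) = 36.9 × 1.047619 = 38.6571
rent: 40.4 × (441.19/470.54) = 40.4 × 0.937625 = 37.8800
Index = Σ wᵢ·(p₁ᵢ/p₀ᵢ) = 29.3665 + 38.6571 + 37.8800 = 105.9037

105.90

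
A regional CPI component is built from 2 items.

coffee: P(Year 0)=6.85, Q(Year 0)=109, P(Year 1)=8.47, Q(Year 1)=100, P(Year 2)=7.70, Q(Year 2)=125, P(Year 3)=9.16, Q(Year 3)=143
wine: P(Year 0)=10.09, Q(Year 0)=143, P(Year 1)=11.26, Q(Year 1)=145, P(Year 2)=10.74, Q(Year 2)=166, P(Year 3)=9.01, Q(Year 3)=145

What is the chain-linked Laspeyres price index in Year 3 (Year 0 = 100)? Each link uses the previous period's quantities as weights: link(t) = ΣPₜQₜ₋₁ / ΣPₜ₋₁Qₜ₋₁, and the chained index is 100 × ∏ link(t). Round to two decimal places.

104.45

Link Year 0→Year 1:
ΣP(Year 1)Q(Year 0) = 8.47×109 + 11.26×143 = 923.23 + 1610.18 = 2533.41
ΣP(Year 0)Q(Year 0) = 6.85×109 + 10.09×143 = 746.65 + 1442.87 = 2189.52
link = 2533.41/2189.52 = 1.157062
Link Year 1→Year 2:
ΣP(Year 2)Q(Year 1) = 7.70×100 + 10.74×145 = 770 + 1557.3 = 2327.3
ΣP(Year 1)Q(Year 1) = 8.47×100 + 11.26×145 = 847 + 1632.7 = 2479.7
link = 2327.3/2479.7 = 0.938541
Link Year 2→Year 3:
ΣP(Year 3)Q(Year 2) = 9.16×125 + 9.01×166 = 1145 + 1495.66 = 2640.66
ΣP(Year 2)Q(Year 2) = 7.70×125 + 10.74×166 = 962.5 + 1782.84 = 2745.34
link = 2640.66/2745.34 = 0.961870
Chained index = 100 × 1.157062 × 0.938541 × 0.961870 = 104.4543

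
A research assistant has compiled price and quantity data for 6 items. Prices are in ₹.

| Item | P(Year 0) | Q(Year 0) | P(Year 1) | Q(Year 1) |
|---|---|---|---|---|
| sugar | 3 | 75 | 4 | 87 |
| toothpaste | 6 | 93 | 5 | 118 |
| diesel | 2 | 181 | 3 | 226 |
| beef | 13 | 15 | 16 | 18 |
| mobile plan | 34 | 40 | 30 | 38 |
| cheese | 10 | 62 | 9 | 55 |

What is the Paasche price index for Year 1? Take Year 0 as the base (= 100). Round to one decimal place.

Paasche price index uses current-period quantities as weights.
ΣP(Year 1)·Q(Year 1) = 4×87 + 5×118 + 3×226 + 16×18 + 30×38 + 9×55 = 348 + 590 + 678 + 288 + 1140 + 495 = 3539
ΣP(Year 0)·Q(Year 1) = 3×87 + 6×118 + 2×226 + 13×18 + 34×38 + 10×55 = 261 + 708 + 452 + 234 + 1292 + 550 = 3497
Index = 3539 / 3497 × 100 = 101.2010

101.2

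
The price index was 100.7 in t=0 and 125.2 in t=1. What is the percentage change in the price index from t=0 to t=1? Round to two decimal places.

24.33%

Change = (125.2 − 100.7) / 100.7 × 100
       = 24.5 / 100.7 × 100 = 24.3297%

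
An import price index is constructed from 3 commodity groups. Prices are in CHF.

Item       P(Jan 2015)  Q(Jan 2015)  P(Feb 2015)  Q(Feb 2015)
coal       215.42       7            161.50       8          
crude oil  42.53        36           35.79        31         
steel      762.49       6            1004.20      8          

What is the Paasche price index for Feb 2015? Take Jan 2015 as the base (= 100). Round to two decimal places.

Paasche price index uses current-period quantities as weights.
ΣP(Feb 2015)·Q(Feb 2015) = 161.50×8 + 35.79×31 + 1004.20×8 = 1292 + 1109.49 + 8033.6 = 10435.09
ΣP(Jan 2015)·Q(Feb 2015) = 215.42×8 + 42.53×31 + 762.49×8 = 1723.36 + 1318.43 + 6099.92 = 9141.71
Index = 10435.09 / 9141.71 × 100 = 114.1481

114.15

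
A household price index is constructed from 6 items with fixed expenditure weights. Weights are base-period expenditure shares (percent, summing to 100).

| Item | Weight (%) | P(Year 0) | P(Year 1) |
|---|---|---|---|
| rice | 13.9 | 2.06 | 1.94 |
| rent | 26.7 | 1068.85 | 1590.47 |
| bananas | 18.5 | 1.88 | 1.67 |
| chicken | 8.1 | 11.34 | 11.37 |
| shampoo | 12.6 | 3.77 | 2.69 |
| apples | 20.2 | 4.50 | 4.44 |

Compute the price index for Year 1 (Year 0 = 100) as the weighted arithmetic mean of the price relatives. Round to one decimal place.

rice: 13.9 × (1.94/2.06) = 13.9 × 0.941748 = 13.0903
rent: 26.7 × (1590.47/1068.85) = 26.7 × 1.488020 = 39.7301
bananas: 18.5 × (1.67/1.88) = 18.5 × 0.888298 = 16.4335
chicken: 8.1 × (11.37/11.34) = 8.1 × 1.002646 = 8.1214
shampoo: 12.6 × (2.69/3.77) = 12.6 × 0.713528 = 8.9905
apples: 20.2 × (4.44/4.50) = 20.2 × 0.986667 = 19.9307
Index = Σ wᵢ·(p₁ᵢ/p₀ᵢ) = 13.0903 + 39.7301 + 16.4335 + 8.1214 + 8.9905 + 19.9307 = 106.2965

106.3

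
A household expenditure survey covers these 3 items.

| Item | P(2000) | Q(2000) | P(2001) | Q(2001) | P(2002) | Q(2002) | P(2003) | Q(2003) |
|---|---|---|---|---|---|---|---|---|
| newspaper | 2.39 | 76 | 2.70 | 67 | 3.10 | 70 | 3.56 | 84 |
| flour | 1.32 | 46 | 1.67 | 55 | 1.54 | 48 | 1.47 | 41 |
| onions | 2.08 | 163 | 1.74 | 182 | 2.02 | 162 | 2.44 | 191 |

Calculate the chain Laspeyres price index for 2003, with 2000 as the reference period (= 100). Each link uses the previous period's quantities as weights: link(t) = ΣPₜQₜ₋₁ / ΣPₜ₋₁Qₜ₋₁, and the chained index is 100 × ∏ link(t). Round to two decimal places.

126.02

Link 2000→2001:
ΣP(2001)Q(2000) = 2.70×76 + 1.67×46 + 1.74×163 = 205.2 + 76.82 + 283.62 = 565.64
ΣP(2000)Q(2000) = 2.39×76 + 1.32×46 + 2.08×163 = 181.64 + 60.72 + 339.04 = 581.4
link = 565.64/581.4 = 0.972893
Link 2001→2002:
ΣP(2002)Q(2001) = 3.10×67 + 1.54×55 + 2.02×182 = 207.7 + 84.7 + 367.64 = 660.04
ΣP(2001)Q(2001) = 2.70×67 + 1.67×55 + 1.74×182 = 180.9 + 91.85 + 316.68 = 589.43
link = 660.04/589.43 = 1.119794
Link 2002→2003:
ΣP(2003)Q(2002) = 3.56×70 + 1.47×48 + 2.44×162 = 249.2 + 70.56 + 395.28 = 715.04
ΣP(2002)Q(2002) = 3.10×70 + 1.54×48 + 2.02×162 = 217 + 73.92 + 327.24 = 618.16
link = 715.04/618.16 = 1.156723
Chained index = 100 × 0.972893 × 1.119794 × 1.156723 = 126.0180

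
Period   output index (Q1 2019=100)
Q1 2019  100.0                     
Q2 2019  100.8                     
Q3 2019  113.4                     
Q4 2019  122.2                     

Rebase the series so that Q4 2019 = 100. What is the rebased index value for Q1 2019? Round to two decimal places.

Rebased(Q1 2019) = 100.0 / 122.2 × 100 = 81.8331

81.83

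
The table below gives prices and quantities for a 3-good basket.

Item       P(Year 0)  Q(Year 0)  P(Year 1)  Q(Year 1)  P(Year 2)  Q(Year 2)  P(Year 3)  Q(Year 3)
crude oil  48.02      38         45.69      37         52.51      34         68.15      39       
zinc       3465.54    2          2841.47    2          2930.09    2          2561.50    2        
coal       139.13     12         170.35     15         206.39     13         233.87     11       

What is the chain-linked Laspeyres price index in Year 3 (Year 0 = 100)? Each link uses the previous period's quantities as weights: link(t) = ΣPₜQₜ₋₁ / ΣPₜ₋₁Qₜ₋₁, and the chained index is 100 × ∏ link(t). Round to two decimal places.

Link Year 0→Year 1:
ΣP(Year 1)Q(Year 0) = 45.69×38 + 2841.47×2 + 170.35×12 = 1736.22 + 5682.94 + 2044.2 = 9463.36
ΣP(Year 0)Q(Year 0) = 48.02×38 + 3465.54×2 + 139.13×12 = 1824.76 + 6931.08 + 1669.56 = 10425.4
link = 9463.36/10425.4 = 0.907722
Link Year 1→Year 2:
ΣP(Year 2)Q(Year 1) = 52.51×37 + 2930.09×2 + 206.39×15 = 1942.87 + 5860.18 + 3095.85 = 10898.9
ΣP(Year 1)Q(Year 1) = 45.69×37 + 2841.47×2 + 170.35×15 = 1690.53 + 5682.94 + 2555.25 = 9928.72
link = 10898.9/9928.72 = 1.097715
Link Year 2→Year 3:
ΣP(Year 3)Q(Year 2) = 68.15×34 + 2561.50×2 + 233.87×13 = 2317.1 + 5123 + 3040.31 = 10480.41
ΣP(Year 2)Q(Year 2) = 52.51×34 + 2930.09×2 + 206.39×13 = 1785.34 + 5860.18 + 2683.07 = 10328.59
link = 10480.41/10328.59 = 1.014699
Chained index = 100 × 0.907722 × 1.097715 × 1.014699 = 101.1065

101.11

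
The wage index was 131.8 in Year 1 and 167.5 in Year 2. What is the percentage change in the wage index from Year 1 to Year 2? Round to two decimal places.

Change = (167.5 − 131.8) / 131.8 × 100
       = 35.7 / 131.8 × 100 = 27.0865%

27.09%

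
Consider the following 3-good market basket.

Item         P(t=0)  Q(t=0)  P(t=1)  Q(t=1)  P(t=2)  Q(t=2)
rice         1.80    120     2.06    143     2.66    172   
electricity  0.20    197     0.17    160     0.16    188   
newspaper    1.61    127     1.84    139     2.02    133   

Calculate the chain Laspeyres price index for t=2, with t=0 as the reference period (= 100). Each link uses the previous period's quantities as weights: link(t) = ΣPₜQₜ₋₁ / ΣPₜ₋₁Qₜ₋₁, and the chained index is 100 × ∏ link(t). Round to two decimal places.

Link t=0→t=1:
ΣP(t=1)Q(t=0) = 2.06×120 + 0.17×197 + 1.84×127 = 247.2 + 33.49 + 233.68 = 514.37
ΣP(t=0)Q(t=0) = 1.80×120 + 0.20×197 + 1.61×127 = 216 + 39.4 + 204.47 = 459.87
link = 514.37/459.87 = 1.118512
Link t=1→t=2:
ΣP(t=2)Q(t=1) = 2.66×143 + 0.16×160 + 2.02×139 = 380.38 + 25.6 + 280.78 = 686.76
ΣP(t=1)Q(t=1) = 2.06×143 + 0.17×160 + 1.84×139 = 294.58 + 27.2 + 255.76 = 577.54
link = 686.76/577.54 = 1.189112
Chained index = 100 × 1.118512 × 1.189112 = 133.0036

133.00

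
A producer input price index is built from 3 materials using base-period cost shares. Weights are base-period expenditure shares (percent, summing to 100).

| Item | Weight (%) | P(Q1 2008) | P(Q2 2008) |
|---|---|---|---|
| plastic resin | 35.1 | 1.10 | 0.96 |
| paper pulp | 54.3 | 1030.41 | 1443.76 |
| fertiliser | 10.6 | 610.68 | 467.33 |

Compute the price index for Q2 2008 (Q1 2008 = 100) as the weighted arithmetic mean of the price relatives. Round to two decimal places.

114.83

plastic resin: 35.1 × (0.96/1.10) = 35.1 × 0.872727 = 30.6327
paper pulp: 54.3 × (1443.76/1030.41) = 54.3 × 1.401151 = 76.0825
fertiliser: 10.6 × (467.33/610.68) = 10.6 × 0.765262 = 8.1118
Index = Σ wᵢ·(p₁ᵢ/p₀ᵢ) = 30.6327 + 76.0825 + 8.1118 = 114.8270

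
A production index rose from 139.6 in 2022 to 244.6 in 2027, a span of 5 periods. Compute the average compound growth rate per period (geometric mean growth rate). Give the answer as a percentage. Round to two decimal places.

11.87%

Growth factor = (244.6/139.6)^(1/5) = (1.752149)^(1/5) = 1.118701
Growth rate = 1.118701 − 1 = 0.118701 = 11.8701%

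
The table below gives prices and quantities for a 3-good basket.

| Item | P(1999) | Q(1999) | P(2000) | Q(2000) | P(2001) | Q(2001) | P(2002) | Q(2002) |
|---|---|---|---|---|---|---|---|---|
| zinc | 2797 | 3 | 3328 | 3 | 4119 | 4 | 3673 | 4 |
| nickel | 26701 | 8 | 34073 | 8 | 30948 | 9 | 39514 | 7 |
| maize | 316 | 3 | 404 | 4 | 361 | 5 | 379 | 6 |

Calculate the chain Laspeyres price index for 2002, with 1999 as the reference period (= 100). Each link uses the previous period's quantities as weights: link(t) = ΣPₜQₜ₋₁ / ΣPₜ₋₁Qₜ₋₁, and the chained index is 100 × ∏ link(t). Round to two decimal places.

146.81

Link 1999→2000:
ΣP(2000)Q(1999) = 3328×3 + 34073×8 + 404×3 = 9984 + 272584 + 1212 = 283780
ΣP(1999)Q(1999) = 2797×3 + 26701×8 + 316×3 = 8391 + 213608 + 948 = 222947
link = 283780/222947 = 1.272859
Link 2000→2001:
ΣP(2001)Q(2000) = 4119×3 + 30948×8 + 361×4 = 12357 + 247584 + 1444 = 261385
ΣP(2000)Q(2000) = 3328×3 + 34073×8 + 404×4 = 9984 + 272584 + 1616 = 284184
link = 261385/284184 = 0.919774
Link 2001→2002:
ΣP(2002)Q(2001) = 3673×4 + 39514×9 + 379×5 = 14692 + 355626 + 1895 = 372213
ΣP(2001)Q(2001) = 4119×4 + 30948×9 + 361×5 = 16476 + 278532 + 1805 = 296813
link = 372213/296813 = 1.254032
Chained index = 100 × 1.272859 × 0.919774 × 1.254032 = 146.8148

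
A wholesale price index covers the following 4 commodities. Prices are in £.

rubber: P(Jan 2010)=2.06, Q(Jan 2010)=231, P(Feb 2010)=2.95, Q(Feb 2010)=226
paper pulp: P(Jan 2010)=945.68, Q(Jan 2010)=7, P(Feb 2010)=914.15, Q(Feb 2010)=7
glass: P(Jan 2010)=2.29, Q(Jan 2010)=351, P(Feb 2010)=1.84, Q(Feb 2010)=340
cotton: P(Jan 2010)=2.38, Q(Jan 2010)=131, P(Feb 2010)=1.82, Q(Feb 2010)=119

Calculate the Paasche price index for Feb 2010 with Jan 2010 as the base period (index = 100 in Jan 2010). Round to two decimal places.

Paasche price index uses current-period quantities as weights.
ΣP(Feb 2010)·Q(Feb 2010) = 2.95×226 + 914.15×7 + 1.84×340 + 1.82×119 = 666.7 + 6399.05 + 625.6 + 216.58 = 7907.93
ΣP(Jan 2010)·Q(Feb 2010) = 2.06×226 + 945.68×7 + 2.29×340 + 2.38×119 = 465.56 + 6619.76 + 778.6 + 283.22 = 8147.14
Index = 7907.93 / 8147.14 × 100 = 97.0639

97.06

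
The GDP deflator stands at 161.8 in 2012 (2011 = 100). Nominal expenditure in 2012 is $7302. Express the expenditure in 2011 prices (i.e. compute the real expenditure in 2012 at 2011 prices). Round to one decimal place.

Real = Nominal ÷ (Index/100) = 7302 ÷ (161.8/100)
     = 7302 ÷ 1.618 = 4512.9790

4513.0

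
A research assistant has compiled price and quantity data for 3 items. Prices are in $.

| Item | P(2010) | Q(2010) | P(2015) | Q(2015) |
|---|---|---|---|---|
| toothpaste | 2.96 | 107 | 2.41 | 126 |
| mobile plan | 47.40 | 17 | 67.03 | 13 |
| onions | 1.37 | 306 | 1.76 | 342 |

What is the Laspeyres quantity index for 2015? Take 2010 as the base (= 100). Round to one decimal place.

Laspeyres quantity index uses base-period prices as weights.
ΣP(2010)·Q(2015) = 2.96×126 + 47.40×13 + 1.37×342 = 372.96 + 616.2 + 468.54 = 1457.7
ΣP(2010)·Q(2010) = 2.96×107 + 47.40×17 + 1.37×306 = 316.72 + 805.8 + 419.22 = 1541.74
Index = 1457.7 / 1541.74 × 100 = 94.5490

94.5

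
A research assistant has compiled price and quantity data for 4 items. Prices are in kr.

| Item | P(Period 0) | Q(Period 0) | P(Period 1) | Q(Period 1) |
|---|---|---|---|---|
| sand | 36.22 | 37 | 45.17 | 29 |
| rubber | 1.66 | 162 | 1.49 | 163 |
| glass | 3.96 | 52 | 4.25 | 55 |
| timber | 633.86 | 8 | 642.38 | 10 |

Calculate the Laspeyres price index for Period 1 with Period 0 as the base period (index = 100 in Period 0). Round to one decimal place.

105.6

Laspeyres price index uses base-period quantities as weights.
ΣP(Period 1)·Q(Period 0) = 45.17×37 + 1.49×162 + 4.25×52 + 642.38×8 = 1671.29 + 241.38 + 221 + 5139.04 = 7272.71
ΣP(Period 0)·Q(Period 0) = 36.22×37 + 1.66×162 + 3.96×52 + 633.86×8 = 1340.14 + 268.92 + 205.92 + 5070.88 = 6885.86
Index = 7272.71 / 6885.86 × 100 = 105.6180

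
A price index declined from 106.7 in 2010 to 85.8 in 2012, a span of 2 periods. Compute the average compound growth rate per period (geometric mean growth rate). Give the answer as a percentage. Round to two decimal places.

Growth factor = (85.8/106.7)^(1/2) = (0.804124)^(1/2) = 0.896729
Growth rate = 0.896729 − 1 = -0.103271 = -10.3271%

-10.33%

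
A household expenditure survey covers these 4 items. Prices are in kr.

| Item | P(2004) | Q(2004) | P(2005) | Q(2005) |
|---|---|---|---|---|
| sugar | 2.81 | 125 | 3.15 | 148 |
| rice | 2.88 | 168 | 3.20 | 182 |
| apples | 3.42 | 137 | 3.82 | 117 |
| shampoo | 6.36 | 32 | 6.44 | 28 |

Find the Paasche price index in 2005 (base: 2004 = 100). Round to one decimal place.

Paasche price index uses current-period quantities as weights.
ΣP(2005)·Q(2005) = 3.15×148 + 3.20×182 + 3.82×117 + 6.44×28 = 466.2 + 582.4 + 446.94 + 180.32 = 1675.86
ΣP(2004)·Q(2005) = 2.81×148 + 2.88×182 + 3.42×117 + 6.36×28 = 415.88 + 524.16 + 400.14 + 178.08 = 1518.26
Index = 1675.86 / 1518.26 × 100 = 110.3803

110.4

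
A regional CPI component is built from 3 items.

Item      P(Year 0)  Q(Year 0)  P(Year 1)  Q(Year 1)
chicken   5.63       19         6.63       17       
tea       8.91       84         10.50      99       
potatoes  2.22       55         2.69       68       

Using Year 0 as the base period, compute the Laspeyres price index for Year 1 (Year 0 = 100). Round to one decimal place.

118.3

Laspeyres price index uses base-period quantities as weights.
ΣP(Year 1)·Q(Year 0) = 6.63×19 + 10.50×84 + 2.69×55 = 125.97 + 882 + 147.95 = 1155.92
ΣP(Year 0)·Q(Year 0) = 5.63×19 + 8.91×84 + 2.22×55 = 106.97 + 748.44 + 122.1 = 977.51
Index = 1155.92 / 977.51 × 100 = 118.2515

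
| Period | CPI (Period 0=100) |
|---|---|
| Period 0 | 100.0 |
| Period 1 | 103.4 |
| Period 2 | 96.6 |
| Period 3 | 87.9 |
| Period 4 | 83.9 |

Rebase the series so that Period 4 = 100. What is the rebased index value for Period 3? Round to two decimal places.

104.77

Rebased(Period 3) = 87.9 / 83.9 × 100 = 104.7676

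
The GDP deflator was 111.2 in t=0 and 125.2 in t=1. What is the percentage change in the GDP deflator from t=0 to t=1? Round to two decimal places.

Change = (125.2 − 111.2) / 111.2 × 100
       = 14.0 / 111.2 × 100 = 12.5899%

12.59%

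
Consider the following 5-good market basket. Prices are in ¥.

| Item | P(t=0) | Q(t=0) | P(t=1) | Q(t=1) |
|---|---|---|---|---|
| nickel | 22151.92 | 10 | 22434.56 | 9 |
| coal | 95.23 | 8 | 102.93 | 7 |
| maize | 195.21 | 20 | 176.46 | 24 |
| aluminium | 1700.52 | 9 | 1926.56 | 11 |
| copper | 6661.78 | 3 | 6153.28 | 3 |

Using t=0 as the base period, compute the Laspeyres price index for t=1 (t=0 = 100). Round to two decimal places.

101.16

Laspeyres price index uses base-period quantities as weights.
ΣP(t=1)·Q(t=0) = 22434.56×10 + 102.93×8 + 176.46×20 + 1926.56×9 + 6153.28×3 = 224345.6 + 823.44 + 3529.2 + 17339.04 + 18459.84 = 264497.12
ΣP(t=0)·Q(t=0) = 22151.92×10 + 95.23×8 + 195.21×20 + 1700.52×9 + 6661.78×3 = 221519.2 + 761.84 + 3904.2 + 15304.68 + 19985.34 = 261475.26
Index = 264497.12 / 261475.26 × 100 = 101.1557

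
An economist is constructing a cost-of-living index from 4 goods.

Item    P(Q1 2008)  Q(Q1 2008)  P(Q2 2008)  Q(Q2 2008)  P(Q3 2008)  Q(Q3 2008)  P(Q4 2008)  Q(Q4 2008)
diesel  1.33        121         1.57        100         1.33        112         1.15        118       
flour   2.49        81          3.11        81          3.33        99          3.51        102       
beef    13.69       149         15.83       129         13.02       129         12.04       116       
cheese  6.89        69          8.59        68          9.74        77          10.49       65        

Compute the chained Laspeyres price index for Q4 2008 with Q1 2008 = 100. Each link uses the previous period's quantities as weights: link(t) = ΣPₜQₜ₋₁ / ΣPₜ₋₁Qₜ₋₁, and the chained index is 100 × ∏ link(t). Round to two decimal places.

104.02

Link Q1 2008→Q2 2008:
ΣP(Q2 2008)Q(Q1 2008) = 1.57×121 + 3.11×81 + 15.83×149 + 8.59×69 = 189.97 + 251.91 + 2358.67 + 592.71 = 3393.26
ΣP(Q1 2008)Q(Q1 2008) = 1.33×121 + 2.49×81 + 13.69×149 + 6.89×69 = 160.93 + 201.69 + 2039.81 + 475.41 = 2877.84
link = 3393.26/2877.84 = 1.179100
Link Q2 2008→Q3 2008:
ΣP(Q3 2008)Q(Q2 2008) = 1.33×100 + 3.33×81 + 13.02×129 + 9.74×68 = 133 + 269.73 + 1679.58 + 662.32 = 2744.63
ΣP(Q2 2008)Q(Q2 2008) = 1.57×100 + 3.11×81 + 15.83×129 + 8.59×68 = 157 + 251.91 + 2042.07 + 584.12 = 3035.1
link = 2744.63/3035.1 = 0.904296
Link Q3 2008→Q4 2008:
ΣP(Q4 2008)Q(Q3 2008) = 1.15×112 + 3.51×99 + 12.04×129 + 10.49×77 = 128.8 + 347.49 + 1553.16 + 807.73 = 2837.18
ΣP(Q3 2008)Q(Q3 2008) = 1.33×112 + 3.33×99 + 13.02×129 + 9.74×77 = 148.96 + 329.67 + 1679.58 + 749.98 = 2908.19
link = 2837.18/2908.19 = 0.975583
Chained index = 100 × 1.179100 × 0.904296 × 0.975583 = 104.0220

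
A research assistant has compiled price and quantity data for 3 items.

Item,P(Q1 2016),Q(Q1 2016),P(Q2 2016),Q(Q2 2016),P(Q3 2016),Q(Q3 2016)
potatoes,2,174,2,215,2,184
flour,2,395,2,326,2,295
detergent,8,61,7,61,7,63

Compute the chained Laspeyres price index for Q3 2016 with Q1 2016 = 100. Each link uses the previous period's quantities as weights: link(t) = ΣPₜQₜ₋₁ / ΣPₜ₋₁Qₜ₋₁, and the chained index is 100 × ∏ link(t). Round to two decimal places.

96.25

Link Q1 2016→Q2 2016:
ΣP(Q2 2016)Q(Q1 2016) = 2×174 + 2×395 + 7×61 = 348 + 790 + 427 = 1565
ΣP(Q1 2016)Q(Q1 2016) = 2×174 + 2×395 + 8×61 = 348 + 790 + 488 = 1626
link = 1565/1626 = 0.962485
Link Q2 2016→Q3 2016:
ΣP(Q3 2016)Q(Q2 2016) = 2×215 + 2×326 + 7×61 = 430 + 652 + 427 = 1509
ΣP(Q2 2016)Q(Q2 2016) = 2×215 + 2×326 + 7×61 = 430 + 652 + 427 = 1509
link = 1509/1509 = 1.000000
Chained index = 100 × 0.962485 × 1.000000 = 96.2485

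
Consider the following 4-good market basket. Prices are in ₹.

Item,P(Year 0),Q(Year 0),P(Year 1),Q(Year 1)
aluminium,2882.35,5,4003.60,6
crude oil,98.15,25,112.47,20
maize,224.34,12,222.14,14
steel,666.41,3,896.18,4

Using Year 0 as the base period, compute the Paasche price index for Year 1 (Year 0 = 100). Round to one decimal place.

131.5

Paasche price index uses current-period quantities as weights.
ΣP(Year 1)·Q(Year 1) = 4003.60×6 + 112.47×20 + 222.14×14 + 896.18×4 = 24021.6 + 2249.4 + 3109.96 + 3584.72 = 32965.68
ΣP(Year 0)·Q(Year 1) = 2882.35×6 + 98.15×20 + 224.34×14 + 666.41×4 = 17294.1 + 1963 + 3140.76 + 2665.64 = 25063.5
Index = 32965.68 / 25063.5 × 100 = 131.5286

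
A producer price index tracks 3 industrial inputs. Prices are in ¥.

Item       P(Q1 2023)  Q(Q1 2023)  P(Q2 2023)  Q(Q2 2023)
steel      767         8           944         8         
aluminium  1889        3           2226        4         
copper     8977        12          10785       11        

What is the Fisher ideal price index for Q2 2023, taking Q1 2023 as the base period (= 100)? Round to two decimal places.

Laspeyres component (base-period weights):
ΣP(Q2 2023)Q(Q1 2023) = 944×8 + 2226×3 + 10785×12 = 7552 + 6678 + 129420 = 143650
ΣP(Q1 2023)Q(Q1 2023) = 767×8 + 1889×3 + 8977×12 = 6136 + 5667 + 107724 = 119527
L = 143650 / 119527 × 100 = 120.1821
Paasche component (current-period weights):
ΣP(Q2 2023)Q(Q2 2023) = 944×8 + 2226×4 + 10785×11 = 7552 + 8904 + 118635 = 135091
ΣP(Q1 2023)Q(Q2 2023) = 767×8 + 1889×4 + 8977×11 = 6136 + 7556 + 98747 = 112439
P = 135091 / 112439 × 100 = 120.1460
Fisher = √(L × P) = √(120.1821 × 120.1460) = 120.1640

120.16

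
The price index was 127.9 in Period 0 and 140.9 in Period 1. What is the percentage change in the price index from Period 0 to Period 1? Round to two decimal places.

10.16%

Change = (140.9 − 127.9) / 127.9 × 100
       = 13.0 / 127.9 × 100 = 10.1642%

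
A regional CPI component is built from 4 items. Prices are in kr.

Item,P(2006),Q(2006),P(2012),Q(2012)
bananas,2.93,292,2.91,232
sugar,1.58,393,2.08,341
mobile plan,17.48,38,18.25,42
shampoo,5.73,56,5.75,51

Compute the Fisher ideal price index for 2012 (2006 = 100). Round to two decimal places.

Laspeyres component (base-period weights):
ΣP(2012)Q(2006) = 2.91×292 + 2.08×393 + 18.25×38 + 5.75×56 = 849.72 + 817.44 + 693.5 + 322 = 2682.66
ΣP(2006)Q(2006) = 2.93×292 + 1.58×393 + 17.48×38 + 5.73×56 = 855.56 + 620.94 + 664.24 + 320.88 = 2461.62
L = 2682.66 / 2461.62 × 100 = 108.9795
Paasche component (current-period weights):
ΣP(2012)Q(2012) = 2.91×232 + 2.08×341 + 18.25×42 + 5.75×51 = 675.12 + 709.28 + 766.5 + 293.25 = 2444.15
ΣP(2006)Q(2012) = 2.93×232 + 1.58×341 + 17.48×42 + 5.73×51 = 679.76 + 538.78 + 734.16 + 292.23 = 2244.93
P = 2444.15 / 2244.93 × 100 = 108.8742
Fisher = √(L × P) = √(108.9795 × 108.8742) = 108.9268

108.93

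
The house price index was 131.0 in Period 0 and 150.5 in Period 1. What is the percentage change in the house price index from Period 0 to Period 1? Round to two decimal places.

Change = (150.5 − 131.0) / 131.0 × 100
       = 19.5 / 131.0 × 100 = 14.8855%

14.89%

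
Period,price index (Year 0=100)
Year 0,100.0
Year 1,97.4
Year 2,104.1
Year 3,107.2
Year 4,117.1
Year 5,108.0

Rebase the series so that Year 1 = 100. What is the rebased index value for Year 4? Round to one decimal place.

120.2

Rebased(Year 4) = 117.1 / 97.4 × 100 = 120.2259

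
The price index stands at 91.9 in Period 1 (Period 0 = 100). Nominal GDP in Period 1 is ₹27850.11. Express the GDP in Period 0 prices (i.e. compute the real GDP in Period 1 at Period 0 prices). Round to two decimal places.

30304.80

Real = Nominal ÷ (Index/100) = 27850.11 ÷ (91.9/100)
     = 27850.11 ÷ 0.919 = 30304.7987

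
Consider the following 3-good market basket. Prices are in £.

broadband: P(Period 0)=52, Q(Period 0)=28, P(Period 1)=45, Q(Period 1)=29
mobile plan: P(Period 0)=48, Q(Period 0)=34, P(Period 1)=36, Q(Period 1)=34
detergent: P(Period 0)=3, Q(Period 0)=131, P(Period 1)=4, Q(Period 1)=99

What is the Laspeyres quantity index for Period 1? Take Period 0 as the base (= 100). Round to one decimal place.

98.7

Laspeyres quantity index uses base-period prices as weights.
ΣP(Period 0)·Q(Period 1) = 52×29 + 48×34 + 3×99 = 1508 + 1632 + 297 = 3437
ΣP(Period 0)·Q(Period 0) = 52×28 + 48×34 + 3×131 = 1456 + 1632 + 393 = 3481
Index = 3437 / 3481 × 100 = 98.7360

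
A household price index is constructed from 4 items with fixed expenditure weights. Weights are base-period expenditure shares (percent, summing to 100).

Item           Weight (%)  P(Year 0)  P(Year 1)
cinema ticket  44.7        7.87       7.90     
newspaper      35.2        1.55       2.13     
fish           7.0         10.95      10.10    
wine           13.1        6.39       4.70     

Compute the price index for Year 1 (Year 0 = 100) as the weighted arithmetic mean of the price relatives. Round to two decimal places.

109.33

cinema ticket: 44.7 × (7.90/7.87) = 44.7 × 1.003812 = 44.8704
newspaper: 35.2 × (2.13/1.55) = 35.2 × 1.374194 = 48.3716
fish: 7.0 × (10.10/10.95) = 7.0 × 0.922374 = 6.4566
wine: 13.1 × (4.70/6.39) = 13.1 × 0.735524 = 9.6354
Index = Σ wᵢ·(p₁ᵢ/p₀ᵢ) = 44.8704 + 48.3716 + 6.4566 + 9.6354 = 109.3340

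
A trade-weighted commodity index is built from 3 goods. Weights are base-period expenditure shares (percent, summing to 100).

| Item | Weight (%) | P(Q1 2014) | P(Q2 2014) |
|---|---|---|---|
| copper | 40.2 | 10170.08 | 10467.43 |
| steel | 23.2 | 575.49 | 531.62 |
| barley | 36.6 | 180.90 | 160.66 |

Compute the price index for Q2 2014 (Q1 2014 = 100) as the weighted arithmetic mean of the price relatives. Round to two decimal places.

copper: 40.2 × (10467.43/10170.08) = 40.2 × 1.029238 = 41.3754
steel: 23.2 × (531.62/575.49) = 23.2 × 0.923769 = 21.4314
barley: 36.6 × (160.66/180.90) = 36.6 × 0.888115 = 32.5050
Index = Σ wᵢ·(p₁ᵢ/p₀ᵢ) = 41.3754 + 21.4314 + 32.5050 = 95.3118

95.31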